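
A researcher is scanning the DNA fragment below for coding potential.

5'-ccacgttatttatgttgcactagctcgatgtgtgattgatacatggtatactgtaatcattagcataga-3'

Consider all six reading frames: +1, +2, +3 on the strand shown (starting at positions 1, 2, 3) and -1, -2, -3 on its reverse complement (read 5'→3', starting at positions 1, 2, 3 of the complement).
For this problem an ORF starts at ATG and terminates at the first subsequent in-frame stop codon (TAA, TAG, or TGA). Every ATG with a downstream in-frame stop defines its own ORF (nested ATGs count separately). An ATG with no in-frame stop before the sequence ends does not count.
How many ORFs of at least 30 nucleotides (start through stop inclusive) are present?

Reverse complement (5'→3'): TCTATGCTAATGATTACAGTATACCATGTATCAATCACACATCGAGCTAGTGCAACATAAATAACGTGG
Frame +1: CCA CGT TAT TTA TGT TGC ACT AGC TCG ATG TGT GAT TGA TAC ATG GTA TAC TGT AAT CAT TAG CAT AGA — ATG at 28, stop TGA at 37 → 12 nt; ATG at 43, stop TAG at 61 → 21 nt.
Frame +2: CAC GTT ATT TAT GTT GCA CTA GCT CGA TGT GTG ATT GAT ACA TGG TAT ACT GTA ATC ATT AGC ATA — no ATG→stop ORF.
Frame +3: ACG TTA TTT ATG TTG CAC TAG CTC GAT GTG TGA TTG ATA CAT GGT ATA CTG TAA TCA TTA GCA TAG — ATG at 12, stop TAG at 21 → 12 nt.
Frame -1: TCT ATG CTA ATG ATT ACA GTA TAC CAT GTA TCA ATC ACA CAT CGA GCT AGT GCA ACA TAA ATA ACG TGG — ATG at 4, stop TAA at 58 → 57 nt; ATG at 10, stop TAA at 58 → 51 nt.
Frame -2: CTA TGC TAA TGA TTA CAG TAT ACC ATG TAT CAA TCA CAC ATC GAG CTA GTG CAA CAT AAA TAA CGT — ATG at 26, stop TAA at 62 → 39 nt.
Frame -3: TAT GCT AAT GAT TAC AGT ATA CCA TGT ATC AAT CAC ACA TCG AGC TAG TGC AAC ATA AAT AAC GTG — no ATG→stop ORF.
ORFs ≥ 30 nucleotides: frame -1 4–60 (57 nucleotides), frame -1 10–60 (51 nucleotides), frame -2 26–64 (39 nucleotides). Count = 3.

3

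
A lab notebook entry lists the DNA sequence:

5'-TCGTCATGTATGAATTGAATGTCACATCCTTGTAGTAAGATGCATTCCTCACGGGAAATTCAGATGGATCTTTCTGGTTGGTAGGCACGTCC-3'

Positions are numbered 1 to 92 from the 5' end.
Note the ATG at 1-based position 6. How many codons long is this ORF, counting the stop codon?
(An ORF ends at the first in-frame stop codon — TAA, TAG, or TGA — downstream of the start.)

10

Codons from position 6: ATG (6–8), TAT (9–11), GAA (12–14), TTG (15–17), AAT (18–20), GTC (21–23), ACA (24–26), TCC (27–29), TTG (30–32), TAG (33–35).
TAG is the first in-frame stop; that's 10 codons including the stop.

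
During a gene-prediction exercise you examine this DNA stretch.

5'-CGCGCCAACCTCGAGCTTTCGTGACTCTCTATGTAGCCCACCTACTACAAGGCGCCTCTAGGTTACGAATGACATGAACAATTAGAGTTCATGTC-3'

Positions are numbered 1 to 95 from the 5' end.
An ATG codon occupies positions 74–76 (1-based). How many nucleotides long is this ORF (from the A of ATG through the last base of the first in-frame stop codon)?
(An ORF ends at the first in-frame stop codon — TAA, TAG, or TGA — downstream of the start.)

12

Codons from position 74: ATG (74–76), AAC (77–79), AAT (80–82), TAG (83–85).
TAG is the first in-frame stop; ORF spans 74–85, 12 nucleotides.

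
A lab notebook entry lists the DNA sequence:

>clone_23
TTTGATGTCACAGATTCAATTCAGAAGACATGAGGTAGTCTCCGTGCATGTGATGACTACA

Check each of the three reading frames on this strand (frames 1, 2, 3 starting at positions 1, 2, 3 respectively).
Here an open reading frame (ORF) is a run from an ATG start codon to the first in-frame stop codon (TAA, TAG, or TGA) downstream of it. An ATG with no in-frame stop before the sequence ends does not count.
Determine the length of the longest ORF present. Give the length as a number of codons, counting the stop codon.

3

Frame 1: TTT GAT GTC ACA GAT TCA ATT CAG AAG ACA TGA GGT AGT CTC CGT GCA TGT GAT GAC TAC — no ATG→stop ORF.
Frame 2: TTG ATG TCA CAG ATT CAA TTC AGA AGA CAT GAG GTA GTC TCC GTG CAT GTG ATG ACT ACA — no ATG→stop ORF.
Frame 3: TGA TGT CAC AGA TTC AAT TCA GAA GAC ATG AGG TAG TCT CCG TGC ATG TGA TGA CTA — ATG at 30, stop TAG at 36 → 9 nt; ATG at 48, stop TGA at 51 → 6 nt.
Longest: frame 3, positions 30–38, 9 nt = 3 codons = 2 aa. → 3 codons.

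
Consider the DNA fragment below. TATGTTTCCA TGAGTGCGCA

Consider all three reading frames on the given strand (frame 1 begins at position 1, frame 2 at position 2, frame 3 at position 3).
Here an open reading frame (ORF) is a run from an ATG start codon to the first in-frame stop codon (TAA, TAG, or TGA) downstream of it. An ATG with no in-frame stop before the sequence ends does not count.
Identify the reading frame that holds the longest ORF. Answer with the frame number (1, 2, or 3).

2

Frame 1: TAT GTT TCC ATG AGT GCG — no ATG→stop ORF.
Frame 2: ATG TTT CCA TGA GTG CGC — ATG at 2, stop TGA at 11 → 12 nt.
Frame 3: TGT TTC CAT GAG TGC GCA — no ATG→stop ORF.
Longest ORF is 12 nt in frame 2 (positions 2–13).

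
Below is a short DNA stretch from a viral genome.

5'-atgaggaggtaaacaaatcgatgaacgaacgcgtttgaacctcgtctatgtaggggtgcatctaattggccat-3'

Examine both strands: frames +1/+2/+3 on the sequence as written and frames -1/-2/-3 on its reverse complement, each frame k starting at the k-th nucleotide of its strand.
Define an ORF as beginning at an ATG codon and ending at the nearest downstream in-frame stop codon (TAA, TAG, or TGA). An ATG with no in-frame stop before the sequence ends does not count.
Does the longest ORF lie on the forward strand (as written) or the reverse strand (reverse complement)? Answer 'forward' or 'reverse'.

forward

Reverse complement (5'→3'): ATGGCCAATTAGATGCACCCCTACATAGACGAGGTTCAAACGCGTTCGTTCATCGATTTGTTTACCTCCTCAT
Frame +1: ATG AGG AGG TAA ACA AAT CGA TGA ACG AAC GCG TTT GAA CCT CGT CTA TGT AGG GGT GCA TCT AAT TGG CCA — ATG at 1, stop TAA at 10 → 12 nt.
Frame +2: TGA GGA GGT AAA CAA ATC GAT GAA CGA ACG CGT TTG AAC CTC GTC TAT GTA GGG GTG CAT CTA ATT GGC CAT — no ATG→stop ORF.
Frame +3: GAG GAG GTA AAC AAA TCG ATG AAC GAA CGC GTT TGA ACC TCG TCT ATG TAG GGG TGC ATC TAA TTG GCC — ATG at 21, stop TGA at 36 → 18 nt; ATG at 48, stop TAG at 51 → 6 nt.
Frame -1: ATG GCC AAT TAG ATG CAC CCC TAC ATA GAC GAG GTT CAA ACG CGT TCG TTC ATC GAT TTG TTT ACC TCC TCA — ATG at 1, stop TAG at 10 → 12 nt.
Frame -2: TGG CCA ATT AGA TGC ACC CCT ACA TAG ACG AGG TTC AAA CGC GTT CGT TCA TCG ATT TGT TTA CCT CCT CAT — no ATG→stop ORF.
Frame -3: GGC CAA TTA GAT GCA CCC CTA CAT AGA CGA GGT TCA AAC GCG TTC GTT CAT CGA TTT GTT TAC CTC CTC — no ATG→stop ORF.
Forward-strand max 18 nt; reverse-strand max 12 nt. The forward strand has the longer ORF.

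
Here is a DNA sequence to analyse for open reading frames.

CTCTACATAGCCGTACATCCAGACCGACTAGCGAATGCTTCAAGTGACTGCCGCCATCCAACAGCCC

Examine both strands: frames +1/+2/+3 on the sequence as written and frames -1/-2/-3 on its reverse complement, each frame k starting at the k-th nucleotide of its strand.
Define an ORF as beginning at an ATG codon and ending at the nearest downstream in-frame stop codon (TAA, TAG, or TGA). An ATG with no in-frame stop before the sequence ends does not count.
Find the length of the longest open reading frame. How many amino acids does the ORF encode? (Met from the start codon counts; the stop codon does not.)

Reverse complement (5'→3'): GGGCTGTTGGATGGCGGCAGTCACTTGAAGCATTCGCTAGTCGGTCTGGATGTACGGCTATGTAGAG
Frame +1: CTC TAC ATA GCC GTA CAT CCA GAC CGA CTA GCG AAT GCT TCA AGT GAC TGC CGC CAT CCA ACA GCC — no ATG→stop ORF.
Frame +2: TCT ACA TAG CCG TAC ATC CAG ACC GAC TAG CGA ATG CTT CAA GTG ACT GCC GCC ATC CAA CAG CCC — no ATG→stop ORF.
Frame +3: CTA CAT AGC CGT ACA TCC AGA CCG ACT AGC GAA TGC TTC AAG TGA CTG CCG CCA TCC AAC AGC — no ATG→stop ORF.
Frame -1: GGG CTG TTG GAT GGC GGC AGT CAC TTG AAG CAT TCG CTA GTC GGT CTG GAT GTA CGG CTA TGT AGA — no ATG→stop ORF.
Frame -2: GGC TGT TGG ATG GCG GCA GTC ACT TGA AGC ATT CGC TAG TCG GTC TGG ATG TAC GGC TAT GTA GAG — ATG at 11, stop TGA at 26 → 18 nt.
Frame -3: GCT GTT GGA TGG CGG CAG TCA CTT GAA GCA TTC GCT AGT CGG TCT GGA TGT ACG GCT ATG TAG — ATG at 60, stop TAG at 63 → 6 nt.
Longest: frame -2, positions 11–28, 18 nt = 6 codons = 5 aa. → 5 amino acids.

5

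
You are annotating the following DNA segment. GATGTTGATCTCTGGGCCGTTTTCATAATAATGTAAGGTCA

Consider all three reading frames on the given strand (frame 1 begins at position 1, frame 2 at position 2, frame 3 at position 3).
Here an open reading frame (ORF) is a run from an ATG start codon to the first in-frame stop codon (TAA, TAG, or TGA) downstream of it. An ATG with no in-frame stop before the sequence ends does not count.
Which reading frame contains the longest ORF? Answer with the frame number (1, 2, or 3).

2

Frame 1: GAT GTT GAT CTC TGG GCC GTT TTC ATA ATA ATG TAA GGT — ATG at 31, stop TAA at 34 → 6 nt.
Frame 2: ATG TTG ATC TCT GGG CCG TTT TCA TAA TAA TGT AAG GTC — ATG at 2, stop TAA at 26 → 27 nt.
Frame 3: TGT TGA TCT CTG GGC CGT TTT CAT AAT AAT GTA AGG TCA — no ATG→stop ORF.
Longest ORF is 27 nt in frame 2 (positions 2–28).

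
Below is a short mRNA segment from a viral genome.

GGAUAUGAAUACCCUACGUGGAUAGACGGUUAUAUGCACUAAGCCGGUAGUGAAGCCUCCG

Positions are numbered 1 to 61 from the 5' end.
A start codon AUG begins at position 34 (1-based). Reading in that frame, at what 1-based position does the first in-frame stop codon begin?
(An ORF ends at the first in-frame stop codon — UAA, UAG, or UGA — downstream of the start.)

Codons from position 34: AUG (34–36), CAC (37–39), UAA (40–42).
UAA is a stop codon; it begins at position 40.

40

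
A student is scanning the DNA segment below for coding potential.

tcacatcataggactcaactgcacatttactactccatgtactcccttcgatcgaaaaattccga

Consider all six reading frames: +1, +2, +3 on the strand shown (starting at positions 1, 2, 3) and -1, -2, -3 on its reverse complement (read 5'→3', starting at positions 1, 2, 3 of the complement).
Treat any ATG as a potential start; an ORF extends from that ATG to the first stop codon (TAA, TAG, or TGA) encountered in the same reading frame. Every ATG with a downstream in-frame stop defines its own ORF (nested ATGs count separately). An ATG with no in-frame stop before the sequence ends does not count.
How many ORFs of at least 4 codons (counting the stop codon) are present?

Reverse complement (5'→3'): TCGGAATTTTTCGATCGAAGGGAGTACATGGAGTAGTAAATGTGCAGTTGAGTCCTATGATGTGA
Frame +1: TCA CAT CAT AGG ACT CAA CTG CAC ATT TAC TAC TCC ATG TAC TCC CTT CGA TCG AAA AAT TCC — no ATG→stop ORF.
Frame +2: CAC ATC ATA GGA CTC AAC TGC ACA TTT ACT ACT CCA TGT ACT CCC TTC GAT CGA AAA ATT CCG — no ATG→stop ORF.
Frame +3: ACA TCA TAG GAC TCA ACT GCA CAT TTA CTA CTC CAT GTA CTC CCT TCG ATC GAA AAA TTC CGA — no ATG→stop ORF.
Frame -1: TCG GAA TTT TTC GAT CGA AGG GAG TAC ATG GAG TAG TAA ATG TGC AGT TGA GTC CTA TGA TGT — ATG at 28, stop TAG at 34 → 9 nt; ATG at 40, stop TGA at 49 → 12 nt.
Frame -2: CGG AAT TTT TCG ATC GAA GGG AGT ACA TGG AGT AGT AAA TGT GCA GTT GAG TCC TAT GAT GTG — no ATG→stop ORF.
Frame -3: GGA ATT TTT CGA TCG AAG GGA GTA CAT GGA GTA GTA AAT GTG CAG TTG AGT CCT ATG ATG TGA — ATG at 57, stop TGA at 63 → 9 nt; ATG at 60, stop TGA at 63 → 6 nt.
ORFs ≥ 4 codons: frame -1 40–51 (4 codons). Count = 1.

1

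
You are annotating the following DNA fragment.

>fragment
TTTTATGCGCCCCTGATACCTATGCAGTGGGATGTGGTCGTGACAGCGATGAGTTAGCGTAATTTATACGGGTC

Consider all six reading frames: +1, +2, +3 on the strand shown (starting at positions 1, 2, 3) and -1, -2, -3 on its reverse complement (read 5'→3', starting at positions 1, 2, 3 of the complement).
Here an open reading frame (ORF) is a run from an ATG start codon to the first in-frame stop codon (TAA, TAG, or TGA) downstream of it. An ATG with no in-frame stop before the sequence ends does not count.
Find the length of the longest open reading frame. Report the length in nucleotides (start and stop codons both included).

36

Reverse complement (5'→3'): GACCCGTATAAATTACGCTAACTCATCGCTGTCACGACCACATCCCACTGCATAGGTATCAGGGGCGCATAAAA
Frame +1: TTT TAT GCG CCC CTG ATA CCT ATG CAG TGG GAT GTG GTC GTG ACA GCG ATG AGT TAG CGT AAT TTA TAC GGG — ATG at 22, stop TAG at 55 → 36 nt; ATG at 49, stop TAG at 55 → 9 nt.
Frame +2: TTT ATG CGC CCC TGA TAC CTA TGC AGT GGG ATG TGG TCG TGA CAG CGA TGA GTT AGC GTA ATT TAT ACG GGT — ATG at 5, stop TGA at 14 → 12 nt; ATG at 32, stop TGA at 41 → 12 nt.
Frame +3: TTA TGC GCC CCT GAT ACC TAT GCA GTG GGA TGT GGT CGT GAC AGC GAT GAG TTA GCG TAA TTT ATA CGG GTC — no ATG→stop ORF.
Frame -1: GAC CCG TAT AAA TTA CGC TAA CTC ATC GCT GTC ACG ACC ACA TCC CAC TGC ATA GGT ATC AGG GGC GCA TAA — no ATG→stop ORF.
Frame -2: ACC CGT ATA AAT TAC GCT AAC TCA TCG CTG TCA CGA CCA CAT CCC ACT GCA TAG GTA TCA GGG GCG CAT AAA — no ATG→stop ORF.
Frame -3: CCC GTA TAA ATT ACG CTA ACT CAT CGC TGT CAC GAC CAC ATC CCA CTG CAT AGG TAT CAG GGG CGC ATA AAA — no ATG→stop ORF.
Longest: frame +1, positions 22–57, 36 nt = 12 codons = 11 aa. → 36 nucleotides.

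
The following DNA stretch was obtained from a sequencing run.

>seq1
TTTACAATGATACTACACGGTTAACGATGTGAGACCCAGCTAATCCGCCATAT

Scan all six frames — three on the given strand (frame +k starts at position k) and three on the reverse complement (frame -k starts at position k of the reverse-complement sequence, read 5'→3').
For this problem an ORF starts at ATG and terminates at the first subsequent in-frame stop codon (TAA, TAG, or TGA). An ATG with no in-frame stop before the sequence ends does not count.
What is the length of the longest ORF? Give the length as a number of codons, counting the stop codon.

Reverse complement (5'→3'): ATATGGCGGATTAGCTGGGTCTCACATCGTTAACCGTGTAGTATCATTGTAAA
Frame +1: TTT ACA ATG ATA CTA CAC GGT TAA CGA TGT GAG ACC CAG CTA ATC CGC CAT — ATG at 7, stop TAA at 22 → 18 nt.
Frame +2: TTA CAA TGA TAC TAC ACG GTT AAC GAT GTG AGA CCC AGC TAA TCC GCC ATA — no ATG→stop ORF.
Frame +3: TAC AAT GAT ACT ACA CGG TTA ACG ATG TGA GAC CCA GCT AAT CCG CCA TAT — ATG at 27, stop TGA at 30 → 6 nt.
Frame -1: ATA TGG CGG ATT AGC TGG GTC TCA CAT CGT TAA CCG TGT AGT ATC ATT GTA — no ATG→stop ORF.
Frame -2: TAT GGC GGA TTA GCT GGG TCT CAC ATC GTT AAC CGT GTA GTA TCA TTG TAA — no ATG→stop ORF.
Frame -3: ATG GCG GAT TAG CTG GGT CTC ACA TCG TTA ACC GTG TAG TAT CAT TGT AAA — ATG at 3, stop TAG at 12 → 12 nt.
Longest: frame +1, positions 7–24, 18 nt = 6 codons = 5 aa. → 6 codons.

6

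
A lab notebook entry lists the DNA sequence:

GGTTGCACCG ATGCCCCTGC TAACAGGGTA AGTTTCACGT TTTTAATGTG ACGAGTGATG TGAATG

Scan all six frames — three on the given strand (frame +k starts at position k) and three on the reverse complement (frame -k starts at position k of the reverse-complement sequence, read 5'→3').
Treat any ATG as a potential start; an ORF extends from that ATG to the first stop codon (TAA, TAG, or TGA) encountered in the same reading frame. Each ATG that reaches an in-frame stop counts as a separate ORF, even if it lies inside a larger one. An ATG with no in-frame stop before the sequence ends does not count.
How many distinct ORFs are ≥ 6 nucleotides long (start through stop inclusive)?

Reverse complement (5'→3'): CATTCACATCACTCGTCACATTAAAAACGTGAAACTTACCCTGTTAGCAGGGGCATCGGTGCAACC
Frame +1: GGT TGC ACC GAT GCC CCT GCT AAC AGG GTA AGT TTC ACG TTT TTA ATG TGA CGA GTG ATG TGA ATG — ATG at 46, stop TGA at 49 → 6 nt; ATG at 58, stop TGA at 61 → 6 nt.
Frame +2: GTT GCA CCG ATG CCC CTG CTA ACA GGG TAA GTT TCA CGT TTT TAA TGT GAC GAG TGA TGT GAA — ATG at 11, stop TAA at 29 → 21 nt.
Frame +3: TTG CAC CGA TGC CCC TGC TAA CAG GGT AAG TTT CAC GTT TTT AAT GTG ACG AGT GAT GTG AAT — no ATG→stop ORF.
Frame -1: CAT TCA CAT CAC TCG TCA CAT TAA AAA CGT GAA ACT TAC CCT GTT AGC AGG GGC ATC GGT GCA ACC — no ATG→stop ORF.
Frame -2: ATT CAC ATC ACT CGT CAC ATT AAA AAC GTG AAA CTT ACC CTG TTA GCA GGG GCA TCG GTG CAA — no ATG→stop ORF.
Frame -3: TTC ACA TCA CTC GTC ACA TTA AAA ACG TGA AAC TTA CCC TGT TAG CAG GGG CAT CGG TGC AAC — no ATG→stop ORF.
ORFs ≥ 6 nucleotides: frame +1 46–51 (6 nucleotides), frame +1 58–63 (6 nucleotides), frame +2 11–31 (21 nucleotides). Count = 3.

3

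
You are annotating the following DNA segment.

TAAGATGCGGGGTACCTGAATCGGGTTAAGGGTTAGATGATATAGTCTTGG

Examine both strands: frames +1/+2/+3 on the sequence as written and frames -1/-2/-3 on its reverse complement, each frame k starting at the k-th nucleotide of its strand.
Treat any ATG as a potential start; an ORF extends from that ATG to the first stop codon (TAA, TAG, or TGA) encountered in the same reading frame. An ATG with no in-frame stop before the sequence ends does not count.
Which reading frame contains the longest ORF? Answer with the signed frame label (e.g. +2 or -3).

Reverse complement (5'→3'): CCAAGACTATATCATCTAACCCTTAACCCGATTCAGGTACCCCGCATCTTA
Frame +1: TAA GAT GCG GGG TAC CTG AAT CGG GTT AAG GGT TAG ATG ATA TAG TCT TGG — ATG at 37, stop TAG at 43 → 9 nt.
Frame +2: AAG ATG CGG GGT ACC TGA ATC GGG TTA AGG GTT AGA TGA TAT AGT CTT — ATG at 5, stop TGA at 17 → 15 nt.
Frame +3: AGA TGC GGG GTA CCT GAA TCG GGT TAA GGG TTA GAT GAT ATA GTC TTG — no ATG→stop ORF.
Frame -1: CCA AGA CTA TAT CAT CTA ACC CTT AAC CCG ATT CAG GTA CCC CGC ATC TTA — no ATG→stop ORF.
Frame -2: CAA GAC TAT ATC ATC TAA CCC TTA ACC CGA TTC AGG TAC CCC GCA TCT — no ATG→stop ORF.
Frame -3: AAG ACT ATA TCA TCT AAC CCT TAA CCC GAT TCA GGT ACC CCG CAT CTT — no ATG→stop ORF.
Longest ORF is 15 nt in frame +2 (positions 5–19).

+2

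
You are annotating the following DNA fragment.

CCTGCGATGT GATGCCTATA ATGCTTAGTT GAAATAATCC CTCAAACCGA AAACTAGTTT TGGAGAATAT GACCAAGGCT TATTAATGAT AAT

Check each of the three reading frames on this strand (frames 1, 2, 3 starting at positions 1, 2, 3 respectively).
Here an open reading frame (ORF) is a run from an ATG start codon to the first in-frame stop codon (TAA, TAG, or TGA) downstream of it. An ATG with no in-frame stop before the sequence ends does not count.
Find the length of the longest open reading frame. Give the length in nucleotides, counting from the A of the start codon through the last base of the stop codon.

21

Frame 1: CCT GCG ATG TGA TGC CTA TAA TGC TTA GTT GAA ATA ATC CCT CAA ACC GAA AAC TAG TTT TGG AGA ATA TGA CCA AGG CTT ATT AAT GAT AAT — ATG at 7, stop TGA at 10 → 6 nt.
Frame 2: CTG CGA TGT GAT GCC TAT AAT GCT TAG TTG AAA TAA TCC CTC AAA CCG AAA ACT AGT TTT GGA GAA TAT GAC CAA GGC TTA TTA ATG ATA — no ATG→stop ORF.
Frame 3: TGC GAT GTG ATG CCT ATA ATG CTT AGT TGA AAT AAT CCC TCA AAC CGA AAA CTA GTT TTG GAG AAT ATG ACC AAG GCT TAT TAA TGA TAA — ATG at 12, stop TGA at 30 → 21 nt; ATG at 21, stop TGA at 30 → 12 nt; ATG at 69, stop TAA at 84 → 18 nt.
Longest: frame 3, positions 12–32, 21 nt = 7 codons = 6 aa. → 21 nucleotides.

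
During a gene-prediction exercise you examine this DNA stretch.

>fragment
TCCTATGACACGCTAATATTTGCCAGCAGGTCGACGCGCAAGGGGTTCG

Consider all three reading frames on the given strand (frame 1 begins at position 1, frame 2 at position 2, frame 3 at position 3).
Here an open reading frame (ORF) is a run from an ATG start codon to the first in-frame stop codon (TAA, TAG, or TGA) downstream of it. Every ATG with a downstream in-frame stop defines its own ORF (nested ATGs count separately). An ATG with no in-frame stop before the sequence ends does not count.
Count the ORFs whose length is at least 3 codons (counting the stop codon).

1

Frame 1: TCC TAT GAC ACG CTA ATA TTT GCC AGC AGG TCG ACG CGC AAG GGG TTC — no ATG→stop ORF.
Frame 2: CCT ATG ACA CGC TAA TAT TTG CCA GCA GGT CGA CGC GCA AGG GGT TCG — ATG at 5, stop TAA at 14 → 12 nt.
Frame 3: CTA TGA CAC GCT AAT ATT TGC CAG CAG GTC GAC GCG CAA GGG GTT — no ATG→stop ORF.
ORFs ≥ 3 codons: frame 2 5–16 (4 codons). Count = 1.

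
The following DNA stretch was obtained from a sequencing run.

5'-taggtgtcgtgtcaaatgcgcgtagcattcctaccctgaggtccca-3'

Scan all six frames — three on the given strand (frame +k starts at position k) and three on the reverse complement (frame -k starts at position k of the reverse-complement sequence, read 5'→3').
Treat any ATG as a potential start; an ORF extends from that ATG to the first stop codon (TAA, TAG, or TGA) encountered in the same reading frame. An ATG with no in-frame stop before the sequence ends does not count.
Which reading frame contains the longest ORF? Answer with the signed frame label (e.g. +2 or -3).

+1

Reverse complement (5'→3'): TGGGACCTCAGGGTAGGAATGCTACGCGCATTTGACACGACACCTA
Frame +1: TAG GTG TCG TGT CAA ATG CGC GTA GCA TTC CTA CCC TGA GGT CCC — ATG at 16, stop TGA at 37 → 24 nt.
Frame +2: AGG TGT CGT GTC AAA TGC GCG TAG CAT TCC TAC CCT GAG GTC CCA — no ATG→stop ORF.
Frame +3: GGT GTC GTG TCA AAT GCG CGT AGC ATT CCT ACC CTG AGG TCC — no ATG→stop ORF.
Frame -1: TGG GAC CTC AGG GTA GGA ATG CTA CGC GCA TTT GAC ACG ACA CCT — no ATG→stop ORF.
Frame -2: GGG ACC TCA GGG TAG GAA TGC TAC GCG CAT TTG ACA CGA CAC CTA — no ATG→stop ORF.
Frame -3: GGA CCT CAG GGT AGG AAT GCT ACG CGC ATT TGA CAC GAC ACC — no ATG→stop ORF.
Longest ORF is 24 nt in frame +1 (positions 16–39).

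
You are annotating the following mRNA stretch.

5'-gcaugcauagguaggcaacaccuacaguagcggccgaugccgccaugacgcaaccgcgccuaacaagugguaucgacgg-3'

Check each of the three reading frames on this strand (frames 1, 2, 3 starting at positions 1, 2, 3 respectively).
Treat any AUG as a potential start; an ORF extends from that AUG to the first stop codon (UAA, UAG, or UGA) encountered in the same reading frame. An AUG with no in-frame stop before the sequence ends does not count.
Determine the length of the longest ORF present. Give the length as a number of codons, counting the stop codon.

Frame 1: GCA UGC AUA GGU AGG CAA CAC CUA CAG UAG CGG CCG AUG CCG CCA UGA CGC AAC CGC GCC UAA CAA GUG GUA UCG ACG — AUG at 37, stop UGA at 46 → 12 nt.
Frame 2: CAU GCA UAG GUA GGC AAC ACC UAC AGU AGC GGC CGA UGC CGC CAU GAC GCA ACC GCG CCU AAC AAG UGG UAU CGA CGG — no AUG→stop ORF.
Frame 3: AUG CAU AGG UAG GCA ACA CCU ACA GUA GCG GCC GAU GCC GCC AUG ACG CAA CCG CGC CUA ACA AGU GGU AUC GAC — AUG at 3, stop UAG at 12 → 12 nt.
Longest: frame 1, positions 37–48, 12 nt = 4 codons = 3 aa. → 4 codons.

4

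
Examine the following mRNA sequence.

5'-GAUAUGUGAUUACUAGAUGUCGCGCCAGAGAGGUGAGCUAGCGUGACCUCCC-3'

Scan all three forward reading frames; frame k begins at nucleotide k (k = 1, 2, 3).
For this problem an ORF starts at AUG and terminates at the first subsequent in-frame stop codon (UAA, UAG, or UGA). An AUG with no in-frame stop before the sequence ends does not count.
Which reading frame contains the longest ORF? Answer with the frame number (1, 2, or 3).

2

Frame 1: GAU AUG UGA UUA CUA GAU GUC GCG CCA GAG AGG UGA GCU AGC GUG ACC UCC — AUG at 4, stop UGA at 7 → 6 nt.
Frame 2: AUA UGU GAU UAC UAG AUG UCG CGC CAG AGA GGU GAG CUA GCG UGA CCU CCC — AUG at 17, stop UGA at 44 → 30 nt.
Frame 3: UAU GUG AUU ACU AGA UGU CGC GCC AGA GAG GUG AGC UAG CGU GAC CUC — no AUG→stop ORF.
Longest ORF is 30 nt in frame 2 (positions 17–46).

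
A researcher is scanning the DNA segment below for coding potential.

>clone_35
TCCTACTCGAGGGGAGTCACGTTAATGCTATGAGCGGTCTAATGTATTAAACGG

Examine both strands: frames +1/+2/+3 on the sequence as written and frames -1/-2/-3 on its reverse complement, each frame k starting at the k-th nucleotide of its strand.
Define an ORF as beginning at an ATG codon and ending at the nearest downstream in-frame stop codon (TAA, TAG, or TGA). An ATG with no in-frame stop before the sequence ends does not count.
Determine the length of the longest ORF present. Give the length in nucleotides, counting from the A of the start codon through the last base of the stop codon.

21

Reverse complement (5'→3'): CCGTTTAATACATTAGACCGCTCATAGCATTAACGTGACTCCCCTCGAGTAGGA
Frame +1: TCC TAC TCG AGG GGA GTC ACG TTA ATG CTA TGA GCG GTC TAA TGT ATT AAA CGG — ATG at 25, stop TGA at 31 → 9 nt.
Frame +2: CCT ACT CGA GGG GAG TCA CGT TAA TGC TAT GAG CGG TCT AAT GTA TTA AAC — no ATG→stop ORF.
Frame +3: CTA CTC GAG GGG AGT CAC GTT AAT GCT ATG AGC GGT CTA ATG TAT TAA ACG — ATG at 30, stop TAA at 48 → 21 nt; ATG at 42, stop TAA at 48 → 9 nt.
Frame -1: CCG TTT AAT ACA TTA GAC CGC TCA TAG CAT TAA CGT GAC TCC CCT CGA GTA GGA — no ATG→stop ORF.
Frame -2: CGT TTA ATA CAT TAG ACC GCT CAT AGC ATT AAC GTG ACT CCC CTC GAG TAG — no ATG→stop ORF.
Frame -3: GTT TAA TAC ATT AGA CCG CTC ATA GCA TTA ACG TGA CTC CCC TCG AGT AGG — no ATG→stop ORF.
Longest: frame +3, positions 30–50, 21 nt = 7 codons = 6 aa. → 21 nucleotides.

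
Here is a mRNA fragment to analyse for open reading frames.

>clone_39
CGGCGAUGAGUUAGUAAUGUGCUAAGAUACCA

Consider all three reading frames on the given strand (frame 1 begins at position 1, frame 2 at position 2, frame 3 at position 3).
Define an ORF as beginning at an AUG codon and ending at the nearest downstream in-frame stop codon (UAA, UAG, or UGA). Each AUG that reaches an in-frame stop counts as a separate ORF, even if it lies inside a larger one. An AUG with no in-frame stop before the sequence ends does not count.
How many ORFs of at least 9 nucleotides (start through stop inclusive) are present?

2

Frame 1: CGG CGA UGA GUU AGU AAU GUG CUA AGA UAC — no AUG→stop ORF.
Frame 2: GGC GAU GAG UUA GUA AUG UGC UAA GAU ACC — AUG at 17, stop UAA at 23 → 9 nt.
Frame 3: GCG AUG AGU UAG UAA UGU GCU AAG AUA CCA — AUG at 6, stop UAG at 12 → 9 nt.
ORFs ≥ 9 nucleotides: frame 2 17–25 (9 nucleotides), frame 3 6–14 (9 nucleotides). Count = 2.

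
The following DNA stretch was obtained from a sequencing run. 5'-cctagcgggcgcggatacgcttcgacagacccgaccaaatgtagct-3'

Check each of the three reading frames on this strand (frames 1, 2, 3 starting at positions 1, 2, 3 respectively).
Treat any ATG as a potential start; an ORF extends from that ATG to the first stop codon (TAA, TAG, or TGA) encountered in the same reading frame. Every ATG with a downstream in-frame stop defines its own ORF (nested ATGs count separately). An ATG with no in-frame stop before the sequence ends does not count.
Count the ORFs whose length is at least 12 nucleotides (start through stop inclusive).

Frame 1: CCT AGC GGG CGC GGA TAC GCT TCG ACA GAC CCG ACC AAA TGT AGC — no ATG→stop ORF.
Frame 2: CTA GCG GGC GCG GAT ACG CTT CGA CAG ACC CGA CCA AAT GTA GCT — no ATG→stop ORF.
Frame 3: TAG CGG GCG CGG ATA CGC TTC GAC AGA CCC GAC CAA ATG TAG — ATG at 39, stop TAG at 42 → 6 nt.
No ORF reaches 12 nucleotides. Count = 0.

0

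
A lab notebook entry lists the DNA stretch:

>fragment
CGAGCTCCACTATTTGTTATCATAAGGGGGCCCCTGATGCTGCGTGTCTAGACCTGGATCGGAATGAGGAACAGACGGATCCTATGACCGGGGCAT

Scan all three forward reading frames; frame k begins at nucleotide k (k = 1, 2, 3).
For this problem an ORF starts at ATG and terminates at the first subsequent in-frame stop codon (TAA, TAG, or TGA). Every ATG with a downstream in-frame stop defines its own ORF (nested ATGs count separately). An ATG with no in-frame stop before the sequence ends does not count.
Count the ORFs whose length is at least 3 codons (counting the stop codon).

Frame 1: CGA GCT CCA CTA TTT GTT ATC ATA AGG GGG CCC CTG ATG CTG CGT GTC TAG ACC TGG ATC GGA ATG AGG AAC AGA CGG ATC CTA TGA CCG GGG CAT — ATG at 37, stop TAG at 49 → 15 nt; ATG at 64, stop TGA at 85 → 24 nt.
Frame 2: GAG CTC CAC TAT TTG TTA TCA TAA GGG GGC CCC TGA TGC TGC GTG TCT AGA CCT GGA TCG GAA TGA GGA ACA GAC GGA TCC TAT GAC CGG GGC — no ATG→stop ORF.
Frame 3: AGC TCC ACT ATT TGT TAT CAT AAG GGG GCC CCT GAT GCT GCG TGT CTA GAC CTG GAT CGG AAT GAG GAA CAG ACG GAT CCT ATG ACC GGG GCA — no ATG→stop ORF.
ORFs ≥ 3 codons: frame 1 37–51 (5 codons), frame 1 64–87 (8 codons). Count = 2.

2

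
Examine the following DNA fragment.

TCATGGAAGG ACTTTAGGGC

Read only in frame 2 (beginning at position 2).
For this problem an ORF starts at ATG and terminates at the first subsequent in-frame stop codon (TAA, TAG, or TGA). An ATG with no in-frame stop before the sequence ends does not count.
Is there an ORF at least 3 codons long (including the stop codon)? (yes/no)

Frame 2: CAT GGA AGG ACT TTA GGG — no ATG→stop ORF.
Largest ORF found is 0 codons < 3, so no.

no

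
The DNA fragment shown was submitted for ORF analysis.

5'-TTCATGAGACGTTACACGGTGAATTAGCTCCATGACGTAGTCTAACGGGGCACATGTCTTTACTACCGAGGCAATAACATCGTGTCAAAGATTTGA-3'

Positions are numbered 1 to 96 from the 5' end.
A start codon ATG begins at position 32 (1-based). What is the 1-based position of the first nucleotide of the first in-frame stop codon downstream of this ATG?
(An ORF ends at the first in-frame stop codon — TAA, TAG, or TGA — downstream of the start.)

Codons from position 32: ATG (32–34), ACG (35–37), TAG (38–40).
TAG is a stop codon; it begins at position 38.

38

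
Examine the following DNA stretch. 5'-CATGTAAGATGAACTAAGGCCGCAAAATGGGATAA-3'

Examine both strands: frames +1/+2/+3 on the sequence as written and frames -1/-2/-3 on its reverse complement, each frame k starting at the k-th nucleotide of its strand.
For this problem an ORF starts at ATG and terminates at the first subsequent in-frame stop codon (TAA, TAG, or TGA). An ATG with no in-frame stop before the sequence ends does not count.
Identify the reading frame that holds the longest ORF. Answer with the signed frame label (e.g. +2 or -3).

Reverse complement (5'→3'): TTATCCCATTTTGCGGCCTTAGTTCATCTTACATG
Frame +1: CAT GTA AGA TGA ACT AAG GCC GCA AAA TGG GAT — no ATG→stop ORF.
Frame +2: ATG TAA GAT GAA CTA AGG CCG CAA AAT GGG ATA — ATG at 2, stop TAA at 5 → 6 nt.
Frame +3: TGT AAG ATG AAC TAA GGC CGC AAA ATG GGA TAA — ATG at 9, stop TAA at 15 → 9 nt; ATG at 27, stop TAA at 33 → 9 nt.
Frame -1: TTA TCC CAT TTT GCG GCC TTA GTT CAT CTT ACA — no ATG→stop ORF.
Frame -2: TAT CCC ATT TTG CGG CCT TAG TTC ATC TTA CAT — no ATG→stop ORF.
Frame -3: ATC CCA TTT TGC GGC CTT AGT TCA TCT TAC ATG — no ATG→stop ORF.
Longest ORF is 9 nt in frame +3 (positions 9–17).

+3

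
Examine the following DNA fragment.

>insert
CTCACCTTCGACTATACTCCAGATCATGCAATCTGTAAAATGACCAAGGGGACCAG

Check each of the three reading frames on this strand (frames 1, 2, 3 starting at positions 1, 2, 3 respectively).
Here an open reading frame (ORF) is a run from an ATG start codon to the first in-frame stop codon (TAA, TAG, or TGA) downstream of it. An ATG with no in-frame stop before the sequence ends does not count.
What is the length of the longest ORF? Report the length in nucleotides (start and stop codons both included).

18

Frame 1: CTC ACC TTC GAC TAT ACT CCA GAT CAT GCA ATC TGT AAA ATG ACC AAG GGG ACC — no ATG→stop ORF.
Frame 2: TCA CCT TCG ACT ATA CTC CAG ATC ATG CAA TCT GTA AAA TGA CCA AGG GGA CCA — ATG at 26, stop TGA at 41 → 18 nt.
Frame 3: CAC CTT CGA CTA TAC TCC AGA TCA TGC AAT CTG TAA AAT GAC CAA GGG GAC CAG — no ATG→stop ORF.
Longest: frame 2, positions 26–43, 18 nt = 6 codons = 5 aa. → 18 nucleotides.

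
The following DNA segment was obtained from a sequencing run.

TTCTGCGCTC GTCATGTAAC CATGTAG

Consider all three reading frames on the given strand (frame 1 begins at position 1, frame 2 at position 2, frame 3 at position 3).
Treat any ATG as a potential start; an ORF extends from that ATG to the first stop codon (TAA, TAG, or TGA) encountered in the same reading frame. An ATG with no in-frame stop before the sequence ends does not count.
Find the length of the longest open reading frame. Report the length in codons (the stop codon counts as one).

2

Frame 1: TTC TGC GCT CGT CAT GTA ACC ATG TAG — ATG at 22, stop TAG at 25 → 6 nt.
Frame 2: TCT GCG CTC GTC ATG TAA CCA TGT — ATG at 14, stop TAA at 17 → 6 nt.
Frame 3: CTG CGC TCG TCA TGT AAC CAT GTA — no ATG→stop ORF.
Longest: frame 1, positions 22–27, 6 nt = 2 codons = 1 aa. → 2 codons.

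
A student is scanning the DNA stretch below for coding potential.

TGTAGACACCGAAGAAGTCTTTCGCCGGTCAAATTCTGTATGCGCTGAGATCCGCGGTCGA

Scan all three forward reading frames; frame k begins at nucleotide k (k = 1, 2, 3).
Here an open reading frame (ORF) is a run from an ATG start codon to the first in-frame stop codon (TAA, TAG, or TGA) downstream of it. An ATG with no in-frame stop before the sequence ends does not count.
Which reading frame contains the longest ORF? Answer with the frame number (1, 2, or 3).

Frame 1: TGT AGA CAC CGA AGA AGT CTT TCG CCG GTC AAA TTC TGT ATG CGC TGA GAT CCG CGG TCG — ATG at 40, stop TGA at 46 → 9 nt.
Frame 2: GTA GAC ACC GAA GAA GTC TTT CGC CGG TCA AAT TCT GTA TGC GCT GAG ATC CGC GGT CGA — no ATG→stop ORF.
Frame 3: TAG ACA CCG AAG AAG TCT TTC GCC GGT CAA ATT CTG TAT GCG CTG AGA TCC GCG GTC — no ATG→stop ORF.
Longest ORF is 9 nt in frame 1 (positions 40–48).

1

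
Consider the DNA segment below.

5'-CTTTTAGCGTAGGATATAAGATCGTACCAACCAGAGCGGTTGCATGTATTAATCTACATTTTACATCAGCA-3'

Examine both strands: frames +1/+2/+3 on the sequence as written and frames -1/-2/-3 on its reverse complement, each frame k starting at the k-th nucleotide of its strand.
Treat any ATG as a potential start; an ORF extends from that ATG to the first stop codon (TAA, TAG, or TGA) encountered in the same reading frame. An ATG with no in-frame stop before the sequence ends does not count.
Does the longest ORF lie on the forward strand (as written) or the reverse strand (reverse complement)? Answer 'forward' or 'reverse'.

reverse

Reverse complement (5'→3'): TGCTGATGTAAAATGTAGATTAATACATGCAACCGCTCTGGTTGGTACGATCTTATATCCTACGCTAAAAG
Frame +1: CTT TTA GCG TAG GAT ATA AGA TCG TAC CAA CCA GAG CGG TTG CAT GTA TTA ATC TAC ATT TTA CAT CAG — no ATG→stop ORF.
Frame +2: TTT TAG CGT AGG ATA TAA GAT CGT ACC AAC CAG AGC GGT TGC ATG TAT TAA TCT ACA TTT TAC ATC AGC — ATG at 44, stop TAA at 50 → 9 nt.
Frame +3: TTT AGC GTA GGA TAT AAG ATC GTA CCA ACC AGA GCG GTT GCA TGT ATT AAT CTA CAT TTT ACA TCA GCA — no ATG→stop ORF.
Frame -1: TGC TGA TGT AAA ATG TAG ATT AAT ACA TGC AAC CGC TCT GGT TGG TAC GAT CTT ATA TCC TAC GCT AAA — ATG at 13, stop TAG at 16 → 6 nt.
Frame -2: GCT GAT GTA AAA TGT AGA TTA ATA CAT GCA ACC GCT CTG GTT GGT ACG ATC TTA TAT CCT ACG CTA AAA — no ATG→stop ORF.
Frame -3: CTG ATG TAA AAT GTA GAT TAA TAC ATG CAA CCG CTC TGG TTG GTA CGA TCT TAT ATC CTA CGC TAA AAG — ATG at 6, stop TAA at 9 → 6 nt; ATG at 27, stop TAA at 66 → 42 nt.
Forward-strand max 9 nt; reverse-strand max 42 nt. The reverse strand has the longer ORF.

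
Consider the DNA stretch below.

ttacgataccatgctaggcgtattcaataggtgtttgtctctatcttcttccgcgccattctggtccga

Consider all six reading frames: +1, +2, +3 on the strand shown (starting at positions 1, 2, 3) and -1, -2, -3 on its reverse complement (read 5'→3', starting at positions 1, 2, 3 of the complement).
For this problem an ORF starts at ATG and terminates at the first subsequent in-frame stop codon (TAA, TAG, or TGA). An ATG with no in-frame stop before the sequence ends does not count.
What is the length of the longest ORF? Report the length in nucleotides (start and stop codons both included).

Reverse complement (5'→3'): TCGGACCAGAATGGCGCGGAAGAAGATAGAGACAAACACCTATTGAATACGCCTAGCATGGTATCGTAA
Frame +1: TTA CGA TAC CAT GCT AGG CGT ATT CAA TAG GTG TTT GTC TCT ATC TTC TTC CGC GCC ATT CTG GTC CGA — no ATG→stop ORF.
Frame +2: TAC GAT ACC ATG CTA GGC GTA TTC AAT AGG TGT TTG TCT CTA TCT TCT TCC GCG CCA TTC TGG TCC — no ATG→stop ORF.
Frame +3: ACG ATA CCA TGC TAG GCG TAT TCA ATA GGT GTT TGT CTC TAT CTT CTT CCG CGC CAT TCT GGT CCG — no ATG→stop ORF.
Frame -1: TCG GAC CAG AAT GGC GCG GAA GAA GAT AGA GAC AAA CAC CTA TTG AAT ACG CCT AGC ATG GTA TCG TAA — ATG at 58, stop TAA at 67 → 12 nt.
Frame -2: CGG ACC AGA ATG GCG CGG AAG AAG ATA GAG ACA AAC ACC TAT TGA ATA CGC CTA GCA TGG TAT CGT — ATG at 11, stop TGA at 44 → 36 nt.
Frame -3: GGA CCA GAA TGG CGC GGA AGA AGA TAG AGA CAA ACA CCT ATT GAA TAC GCC TAG CAT GGT ATC GTA — no ATG→stop ORF.
Longest: frame -2, positions 11–46, 36 nt = 12 codons = 11 aa. → 36 nucleotides.

36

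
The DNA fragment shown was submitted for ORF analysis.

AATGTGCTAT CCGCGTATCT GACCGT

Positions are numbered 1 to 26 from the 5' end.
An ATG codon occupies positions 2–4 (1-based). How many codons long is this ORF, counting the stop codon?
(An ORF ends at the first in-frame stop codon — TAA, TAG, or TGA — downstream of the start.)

Codons from position 2: ATG (2–4), TGC (5–7), TAT (8–10), CCG (11–13), CGT (14–16), ATC (17–19), TGA (20–22).
TGA is the first in-frame stop; that's 7 codons including the stop.

7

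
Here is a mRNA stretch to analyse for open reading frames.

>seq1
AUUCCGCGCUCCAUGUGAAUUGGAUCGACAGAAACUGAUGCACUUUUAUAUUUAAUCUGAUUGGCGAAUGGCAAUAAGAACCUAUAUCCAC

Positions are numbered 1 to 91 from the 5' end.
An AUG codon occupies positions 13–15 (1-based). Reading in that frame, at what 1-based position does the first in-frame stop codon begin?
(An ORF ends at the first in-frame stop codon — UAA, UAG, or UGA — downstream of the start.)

16

Codons from position 13: AUG (13–15), UGA (16–18).
UGA is a stop codon; it begins at position 16.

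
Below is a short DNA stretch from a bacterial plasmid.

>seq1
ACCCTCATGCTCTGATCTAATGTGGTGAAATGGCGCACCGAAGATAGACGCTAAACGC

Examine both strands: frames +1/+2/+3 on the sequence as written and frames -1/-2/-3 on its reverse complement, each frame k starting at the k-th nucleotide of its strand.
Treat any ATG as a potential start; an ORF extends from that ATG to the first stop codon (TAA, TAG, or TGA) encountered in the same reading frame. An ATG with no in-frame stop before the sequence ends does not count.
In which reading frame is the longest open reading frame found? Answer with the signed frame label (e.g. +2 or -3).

Reverse complement (5'→3'): GCGTTTAGCGTCTATCTTCGGTGCGCCATTTCACCACATTAGATCAGAGCATGAGGGT
Frame +1: ACC CTC ATG CTC TGA TCT AAT GTG GTG AAA TGG CGC ACC GAA GAT AGA CGC TAA ACG — ATG at 7, stop TGA at 13 → 9 nt.
Frame +2: CCC TCA TGC TCT GAT CTA ATG TGG TGA AAT GGC GCA CCG AAG ATA GAC GCT AAA CGC — ATG at 20, stop TGA at 26 → 9 nt.
Frame +3: CCT CAT GCT CTG ATC TAA TGT GGT GAA ATG GCG CAC CGA AGA TAG ACG CTA AAC — ATG at 30, stop TAG at 45 → 18 nt.
Frame -1: GCG TTT AGC GTC TAT CTT CGG TGC GCC ATT TCA CCA CAT TAG ATC AGA GCA TGA GGG — no ATG→stop ORF.
Frame -2: CGT TTA GCG TCT ATC TTC GGT GCG CCA TTT CAC CAC ATT AGA TCA GAG CAT GAG GGT — no ATG→stop ORF.
Frame -3: GTT TAG CGT CTA TCT TCG GTG CGC CAT TTC ACC ACA TTA GAT CAG AGC ATG AGG — no ATG→stop ORF.
Longest ORF is 18 nt in frame +3 (positions 30–47).

+3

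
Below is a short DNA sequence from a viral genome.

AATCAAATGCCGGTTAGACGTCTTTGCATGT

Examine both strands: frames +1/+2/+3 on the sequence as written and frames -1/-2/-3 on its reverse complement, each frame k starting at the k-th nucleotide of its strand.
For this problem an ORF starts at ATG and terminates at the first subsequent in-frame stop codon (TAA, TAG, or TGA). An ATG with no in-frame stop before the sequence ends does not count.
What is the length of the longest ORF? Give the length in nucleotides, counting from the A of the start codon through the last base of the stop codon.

27

Reverse complement (5'→3'): ACATGCAAAGACGTCTAACCGGCATTTGATT
Frame +1: AAT CAA ATG CCG GTT AGA CGT CTT TGC ATG — no ATG→stop ORF.
Frame +2: ATC AAA TGC CGG TTA GAC GTC TTT GCA TGT — no ATG→stop ORF.
Frame +3: TCA AAT GCC GGT TAG ACG TCT TTG CAT — no ATG→stop ORF.
Frame -1: ACA TGC AAA GAC GTC TAA CCG GCA TTT GAT — no ATG→stop ORF.
Frame -2: CAT GCA AAG ACG TCT AAC CGG CAT TTG ATT — no ATG→stop ORF.
Frame -3: ATG CAA AGA CGT CTA ACC GGC ATT TGA — ATG at 3, stop TGA at 27 → 27 nt.
Longest: frame -3, positions 3–29, 27 nt = 9 codons = 8 aa. → 27 nucleotides.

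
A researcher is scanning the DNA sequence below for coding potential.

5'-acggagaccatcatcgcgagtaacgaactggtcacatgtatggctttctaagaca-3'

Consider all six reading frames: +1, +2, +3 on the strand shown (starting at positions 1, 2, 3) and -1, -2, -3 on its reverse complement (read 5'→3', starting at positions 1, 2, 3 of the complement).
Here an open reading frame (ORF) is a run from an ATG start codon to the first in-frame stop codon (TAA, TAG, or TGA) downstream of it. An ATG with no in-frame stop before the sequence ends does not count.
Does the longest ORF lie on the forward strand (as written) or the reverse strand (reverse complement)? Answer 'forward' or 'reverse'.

Reverse complement (5'→3'): TGTCTTAGAAAGCCATACATGTGACCAGTTCGTTACTCGCGATGATGGTCTCCGT
Frame +1: ACG GAG ACC ATC ATC GCG AGT AAC GAA CTG GTC ACA TGT ATG GCT TTC TAA GAC — ATG at 40, stop TAA at 49 → 12 nt.
Frame +2: CGG AGA CCA TCA TCG CGA GTA ACG AAC TGG TCA CAT GTA TGG CTT TCT AAG ACA — no ATG→stop ORF.
Frame +3: GGA GAC CAT CAT CGC GAG TAA CGA ACT GGT CAC ATG TAT GGC TTT CTA AGA — no ATG→stop ORF.
Frame -1: TGT CTT AGA AAG CCA TAC ATG TGA CCA GTT CGT TAC TCG CGA TGA TGG TCT CCG — ATG at 19, stop TGA at 22 → 6 nt.
Frame -2: GTC TTA GAA AGC CAT ACA TGT GAC CAG TTC GTT ACT CGC GAT GAT GGT CTC CGT — no ATG→stop ORF.
Frame -3: TCT TAG AAA GCC ATA CAT GTG ACC AGT TCG TTA CTC GCG ATG ATG GTC TCC — no ATG→stop ORF.
Forward-strand max 12 nt; reverse-strand max 6 nt. The forward strand has the longer ORF.

forward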